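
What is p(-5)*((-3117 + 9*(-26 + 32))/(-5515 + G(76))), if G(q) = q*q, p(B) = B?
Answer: 5105/87 ≈ 58.678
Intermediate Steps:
G(q) = q**2
p(-5)*((-3117 + 9*(-26 + 32))/(-5515 + G(76))) = -5*(-3117 + 9*(-26 + 32))/(-5515 + 76**2) = -5*(-3117 + 9*6)/(-5515 + 5776) = -5*(-3117 + 54)/261 = -(-15315)/261 = -5*(-1021/87) = 5105/87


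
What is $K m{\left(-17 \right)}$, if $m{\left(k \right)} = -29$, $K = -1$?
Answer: $29$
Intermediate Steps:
$K m{\left(-17 \right)} = \left(-1\right) \left(-29\right) = 29$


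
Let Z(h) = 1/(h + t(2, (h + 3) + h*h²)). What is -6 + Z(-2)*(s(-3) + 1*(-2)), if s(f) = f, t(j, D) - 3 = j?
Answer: -23/3 ≈ -7.6667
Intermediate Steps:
t(j, D) = 3 + j
Z(h) = 1/(5 + h) (Z(h) = 1/(h + (3 + 2)) = 1/(h + 5) = 1/(5 + h))
-6 + Z(-2)*(s(-3) + 1*(-2)) = -6 + (-3 + 1*(-2))/(5 - 2) = -6 + (-3 - 2)/3 = -6 + (⅓)*(-5) = -6 - 5/3 = -23/3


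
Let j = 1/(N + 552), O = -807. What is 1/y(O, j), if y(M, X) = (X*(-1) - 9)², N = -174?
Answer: 142884/11580409 ≈ 0.012338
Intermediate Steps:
j = 1/378 (j = 1/(-174 + 552) = 1/378 ≈ 0.0026455)
y(M, X) = (-9 - X)² (y(M, X) = (-X - 9)² = (-9 - X)²)
1/y(O, j) = 1/((9 + 1/378)²) = 1/((3403/378)²) = 1/(11580409/142884) = 142884/11580409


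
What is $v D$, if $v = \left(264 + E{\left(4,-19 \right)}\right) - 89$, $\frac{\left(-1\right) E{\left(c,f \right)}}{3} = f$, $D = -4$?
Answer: $-928$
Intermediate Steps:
$E{\left(c,f \right)} = - 3 f$
$v = 232$ ($v = \left(264 - -57\right) - 89 = \left(264 + 57\right) - 89 = 321 - 89 = 232$)
$v D = 232 \left(-4\right) = -928$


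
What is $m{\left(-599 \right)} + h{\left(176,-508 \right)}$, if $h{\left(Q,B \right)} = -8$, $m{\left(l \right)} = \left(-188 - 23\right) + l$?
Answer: $-818$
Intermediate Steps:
$m{\left(l \right)} = -211 + l$
$m{\left(-599 \right)} + h{\left(176,-508 \right)} = \left(-211 - 599\right) - 8 = -810 - 8 = -818$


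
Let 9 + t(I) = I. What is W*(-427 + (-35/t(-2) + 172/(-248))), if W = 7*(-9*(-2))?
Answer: -18239571/341 ≈ -53489.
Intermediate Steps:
t(I) = -9 + I
W = 126 (W = 7*18 = 126)
W*(-427 + (-35/t(-2) + 172/(-248))) = 126*(-427 + (-35/(-9 - 2) + 172/(-248))) = 126*(-427 + (-35/(-11) + 172*(-1/248))) = 126*(-427 + (-35*(-1/11) - 43/62)) = 126*(-427 + (35/11 - 43/62)) = 126*(-427 + 1697/682) = 126*(-289517/682) = -18239571/341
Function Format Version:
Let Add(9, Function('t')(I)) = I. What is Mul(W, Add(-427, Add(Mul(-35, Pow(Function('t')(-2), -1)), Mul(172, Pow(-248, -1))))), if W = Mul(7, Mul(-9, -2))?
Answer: Rational(-18239571, 341) ≈ -53489.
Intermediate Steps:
Function('t')(I) = Add(-9, I)
W = 126 (W = Mul(7, 18) = 126)
Mul(W, Add(-427, Add(Mul(-35, Pow(Function('t')(-2), -1)), Mul(172, Pow(-248, -1))))) = Mul(126, Add(-427, Add(Mul(-35, Pow(Add(-9, -2), -1)), Mul(172, Pow(-248, -1))))) = Mul(126, Add(-427, Add(Mul(-35, Pow(-11, -1)), Mul(172, Rational(-1, 248))))) = Mul(126, Add(-427, Add(Mul(-35, Rational(-1, 11)), Rational(-43, 62)))) = Mul(126, Add(-427, Add(Rational(35, 11), Rational(-43, 62)))) = Mul(126, Add(-427, Rational(1697, 682))) = Mul(126, Rational(-289517, 682)) = Rational(-18239571, 341)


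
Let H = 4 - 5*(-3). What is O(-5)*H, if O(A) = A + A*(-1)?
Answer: 0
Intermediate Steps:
O(A) = 0 (O(A) = A - A = 0)
H = 19 (H = 4 + 15 = 19)
O(-5)*H = 0*19 = 0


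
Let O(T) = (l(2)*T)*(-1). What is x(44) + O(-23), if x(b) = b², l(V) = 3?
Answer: 2005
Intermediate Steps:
O(T) = -3*T (O(T) = (3*T)*(-1) = -3*T)
x(44) + O(-23) = 44² - 3*(-23) = 1936 + 69 = 2005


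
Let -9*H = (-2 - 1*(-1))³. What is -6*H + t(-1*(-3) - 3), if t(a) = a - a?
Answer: -⅔ ≈ -0.66667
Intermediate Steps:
t(a) = 0
H = ⅑ (H = -(-2 - 1*(-1))³/9 = -(-2 + 1)³/9 = -⅑*(-1)³ = -⅑*(-1) = ⅑ ≈ 0.11111)
-6*H + t(-1*(-3) - 3) = -6*⅑ + 0 = -⅔ + 0 = -⅔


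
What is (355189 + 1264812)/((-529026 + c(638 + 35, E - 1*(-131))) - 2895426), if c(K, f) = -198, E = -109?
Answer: -1620001/3424650 ≈ -0.47304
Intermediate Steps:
(355189 + 1264812)/((-529026 + c(638 + 35, E - 1*(-131))) - 2895426) = (355189 + 1264812)/((-529026 - 198) - 2895426) = 1620001/(-529224 - 2895426) = 1620001/(-3424650) = 1620001*(-1/3424650) = -1620001/3424650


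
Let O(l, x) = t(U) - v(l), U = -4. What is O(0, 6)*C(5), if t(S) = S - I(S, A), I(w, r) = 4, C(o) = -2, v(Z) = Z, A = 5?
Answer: 16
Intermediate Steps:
t(S) = -4 + S (t(S) = S - 1*4 = S - 4 = -4 + S)
O(l, x) = -8 - l (O(l, x) = (-4 - 4) - l = -8 - l)
O(0, 6)*C(5) = (-8 - 1*0)*(-2) = (-8 + 0)*(-2) = -8*(-2) = 16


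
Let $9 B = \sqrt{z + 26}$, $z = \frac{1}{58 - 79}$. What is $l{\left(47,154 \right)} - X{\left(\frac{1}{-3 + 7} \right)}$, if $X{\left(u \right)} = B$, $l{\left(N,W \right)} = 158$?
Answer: $158 - \frac{\sqrt{11445}}{189} \approx 157.43$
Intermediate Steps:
$z = - \frac{1}{21}$ ($z = \frac{1}{-21} = - \frac{1}{21} \approx -0.047619$)
$B = \frac{\sqrt{11445}}{189}$ ($B = \frac{\sqrt{- \frac{1}{21} + 26}}{9} = \frac{\sqrt{\frac{545}{21}}}{9} = \frac{\frac{1}{21} \sqrt{11445}}{9} = \frac{\sqrt{11445}}{189} \approx 0.56604$)
$X{\left(u \right)} = \frac{\sqrt{11445}}{189}$
$l{\left(47,154 \right)} - X{\left(\frac{1}{-3 + 7} \right)} = 158 - \frac{\sqrt{11445}}{189}$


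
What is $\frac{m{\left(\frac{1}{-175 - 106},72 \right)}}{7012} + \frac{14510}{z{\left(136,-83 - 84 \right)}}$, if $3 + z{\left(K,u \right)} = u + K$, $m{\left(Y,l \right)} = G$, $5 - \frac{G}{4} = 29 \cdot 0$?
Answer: $- \frac{12717930}{29801} \approx -426.76$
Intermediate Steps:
$G = 20$ ($G = 20 - 4 \cdot 29 \cdot 0 = 20 - 0 = 20 + 0 = 20$)
$m{\left(Y,l \right)} = 20$
$z{\left(K,u \right)} = -3 + K + u$ ($z{\left(K,u \right)} = -3 + \left(u + K\right) = -3 + \left(K + u\right) = -3 + K + u$)
$\frac{m{\left(\frac{1}{-175 - 106},72 \right)}}{7012} + \frac{14510}{z{\left(136,-83 - 84 \right)}} = \frac{20}{7012} + \frac{14510}{-3 + 136 - 167} = 20 \cdot \frac{1}{7012} + \frac{14510}{-3 + 136 - 167} = \frac{5}{1753} + \frac{14510}{-3 + 136 - 167} = \frac{5}{1753} + \frac{14510}{-34} = \frac{5}{1753} + 14510 \left(- \frac{1}{34}\right) = \frac{5}{1753} - \frac{7255}{17} = - \frac{12717930}{29801}$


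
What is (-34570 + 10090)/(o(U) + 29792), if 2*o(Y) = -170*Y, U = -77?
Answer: -24480/36337 ≈ -0.67369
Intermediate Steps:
o(Y) = -85*Y (o(Y) = (-170*Y)/2 = -85*Y)
(-34570 + 10090)/(o(U) + 29792) = (-34570 + 10090)/(-85*(-77) + 29792) = -24480/(6545 + 29792) = -24480/36337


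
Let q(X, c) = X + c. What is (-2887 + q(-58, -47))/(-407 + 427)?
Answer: -748/5 ≈ -149.60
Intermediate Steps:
(-2887 + q(-58, -47))/(-407 + 427) = (-2887 + (-58 - 47))/(-407 + 427) = (-2887 - 105)/20 = -2992*1/20 = -748/5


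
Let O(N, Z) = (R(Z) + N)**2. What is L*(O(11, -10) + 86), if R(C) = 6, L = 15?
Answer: 5625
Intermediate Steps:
O(N, Z) = (6 + N)**2
L*(O(11, -10) + 86) = 15*((6 + 11)**2 + 86) = 15*(17**2 + 86) = 15*(289 + 86) = 15*375 = 5625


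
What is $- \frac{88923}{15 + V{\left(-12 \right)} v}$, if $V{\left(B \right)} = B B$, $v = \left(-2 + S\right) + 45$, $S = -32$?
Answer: $- \frac{29641}{533} \approx -55.612$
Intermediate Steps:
$v = 11$ ($v = \left(-2 - 32\right) + 45 = -34 + 45 = 11$)
$V{\left(B \right)} = B^{2}$
$- \frac{88923}{15 + V{\left(-12 \right)} v} = - \frac{88923}{15 + \left(-12\right)^{2} \cdot 11} = - \frac{88923}{15 + 144 \cdot 11} = - \frac{88923}{15 + 1584} = - \frac{88923}{1599} = \left(-88923\right) \frac{1}{1599} = - \frac{29641}{533}$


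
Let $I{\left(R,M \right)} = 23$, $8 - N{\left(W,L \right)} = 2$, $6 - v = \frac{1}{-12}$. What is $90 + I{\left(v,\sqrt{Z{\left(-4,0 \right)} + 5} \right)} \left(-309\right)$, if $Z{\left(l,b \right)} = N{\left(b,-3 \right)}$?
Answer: $-7017$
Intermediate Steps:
$v = \frac{73}{12}$ ($v = 6 - \frac{1}{-12} = 6 - - \frac{1}{12} = 6 + \frac{1}{12} = \frac{73}{12} \approx 6.0833$)
$N{\left(W,L \right)} = 6$ ($N{\left(W,L \right)} = 8 - 2 = 6$)
$Z{\left(l,b \right)} = 6$
$90 + I{\left(v,\sqrt{Z{\left(-4,0 \right)} + 5} \right)} \left(-309\right) = 90 + 23 \left(-309\right) = 90 - 7107 = -7017$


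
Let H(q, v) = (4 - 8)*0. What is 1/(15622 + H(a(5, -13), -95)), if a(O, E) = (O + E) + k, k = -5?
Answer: 1/15622 ≈ 6.4012e-5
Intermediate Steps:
a(O, E) = -5 + E + O (a(O, E) = (O + E) - 5 = (E + O) - 5 = -5 + E + O)
H(q, v) = 0 (H(q, v) = -4*0 = 0)
1/(15622 + H(a(5, -13), -95)) = 1/(15622 + 0) = 1/15622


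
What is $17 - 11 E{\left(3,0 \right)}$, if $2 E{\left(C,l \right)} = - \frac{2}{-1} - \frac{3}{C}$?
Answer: $\frac{23}{2} \approx 11.5$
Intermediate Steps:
$E{\left(C,l \right)} = 1 - \frac{3}{2 C}$ ($E{\left(C,l \right)} = \frac{- \frac{2}{-1} - \frac{3}{C}}{2} = \frac{\left(-2\right) \left(-1\right) - \frac{3}{C}}{2} = \frac{2 - \frac{3}{C}}{2} = 1 - \frac{3}{2 C}$)
$17 - 11 E{\left(3,0 \right)} = 17 - 11 \frac{- \frac{3}{2} + 3}{3} = 17 - 11 \cdot \frac{1}{3} \cdot \frac{3}{2} = 17 - \frac{11}{2} = \frac{23}{2}$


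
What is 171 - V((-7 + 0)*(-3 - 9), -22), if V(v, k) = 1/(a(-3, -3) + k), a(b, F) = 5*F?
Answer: 6328/37 ≈ 171.03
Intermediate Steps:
V(v, k) = 1/(-15 + k) (V(v, k) = 1/(5*(-3) + k) = 1/(-15 + k))
171 - V((-7 + 0)*(-3 - 9), -22) = 171 - 1/(-15 - 22) = 171 - 1/(-37) = 171 - 1*(-1/37) = 171 + 1/37 = 6328/37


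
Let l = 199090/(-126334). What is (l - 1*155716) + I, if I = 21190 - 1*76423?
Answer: -309886396/1469 ≈ -2.1095e+5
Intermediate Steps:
l = -2315/1469 (l = 199090*(-1/126334) = -2315/1469 ≈ -1.5759)
I = -55233 (I = 21190 - 76423 = -55233)
(l - 1*155716) + I = (-2315/1469 - 1*155716) - 55233 = (-2315/1469 - 155716) - 55233 = -228749119/1469 - 55233 = -309886396/1469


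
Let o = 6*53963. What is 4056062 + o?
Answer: 4379840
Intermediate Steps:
o = 323778
4056062 + o = 4056062 + 323778 = 4379840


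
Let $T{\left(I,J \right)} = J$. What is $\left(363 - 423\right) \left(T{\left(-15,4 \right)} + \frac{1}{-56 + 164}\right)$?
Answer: $- \frac{2165}{9} \approx -240.56$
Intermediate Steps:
$\left(363 - 423\right) \left(T{\left(-15,4 \right)} + \frac{1}{-56 + 164}\right) = \left(363 - 423\right) \left(4 + \frac{1}{-56 + 164}\right) = - 60 \left(4 + \frac{1}{108}\right) = \left(-60\right) \frac{433}{108} = - \frac{2165}{9}$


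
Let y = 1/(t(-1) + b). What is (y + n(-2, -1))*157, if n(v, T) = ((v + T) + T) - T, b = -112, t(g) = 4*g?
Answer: -54793/116 ≈ -472.35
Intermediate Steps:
n(v, T) = T + v (n(v, T) = ((T + v) + T) - T = (v + 2*T) - T = T + v)
y = -1/116 (y = 1/(4*(-1) - 112) = 1/(-4 - 112) = 1/(-116) = -1/116 ≈ -0.0086207)
(y + n(-2, -1))*157 = (-1/116 + (-1 - 2))*157 = (-1/116 - 3)*157 = -349/116*157 = -54793/116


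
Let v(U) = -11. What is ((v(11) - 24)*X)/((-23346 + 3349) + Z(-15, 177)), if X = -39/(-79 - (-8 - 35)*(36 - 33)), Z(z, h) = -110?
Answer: -273/201070 ≈ -0.0013577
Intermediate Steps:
X = -39/50 (X = -39/(-79 - (-43)*3) = -39/(-79 - 1*(-129)) = -39/(-79 + 129) = -39/50 ≈ -0.78000)
((v(11) - 24)*X)/((-23346 + 3349) + Z(-15, 177)) = ((-11 - 24)*(-39/50))/((-23346 + 3349) - 110) = (-35*(-39/50))/(-19997 - 110) = (273/10)/(-20107) = (273/10)*(-1/20107) = -273/201070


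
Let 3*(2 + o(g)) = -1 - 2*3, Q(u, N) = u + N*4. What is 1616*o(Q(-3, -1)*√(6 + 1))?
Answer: -21008/3 ≈ -7002.7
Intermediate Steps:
Q(u, N) = u + 4*N
o(g) = -13/3 (o(g) = -2 + (-1 - 2*3)/3 = -2 + (-1 - 6)/3 = -2 + (⅓)*(-7) = -2 - 7/3 = -13/3)
1616*o(Q(-3, -1)*√(6 + 1)) = 1616*(-13/3) = -21008/3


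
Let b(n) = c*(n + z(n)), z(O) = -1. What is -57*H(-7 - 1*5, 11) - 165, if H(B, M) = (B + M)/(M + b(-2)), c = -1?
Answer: -2253/14 ≈ -160.93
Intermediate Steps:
b(n) = 1 - n (b(n) = -(n - 1) = -(-1 + n) = 1 - n)
H(B, M) = (B + M)/(3 + M) (H(B, M) = (B + M)/(M + (1 - 1*(-2))) = (B + M)/(M + (1 + 2)) = (B + M)/(M + 3) = (B + M)/(3 + M))
-57*H(-7 - 1*5, 11) - 165 = -57*((-7 - 1*5) + 11)/(3 + 11) - 165 = -57*((-7 - 5) + 11)/14 - 165 = -57*(-12 + 11)/14 - 165 = -57*(-1)/14 - 165 = -57*(-1/14) - 165 = 57/14 - 165 = -2253/14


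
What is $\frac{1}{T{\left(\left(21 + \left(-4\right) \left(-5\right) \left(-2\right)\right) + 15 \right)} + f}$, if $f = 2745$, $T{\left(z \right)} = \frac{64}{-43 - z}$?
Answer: $\frac{39}{106991} \approx 0.00036452$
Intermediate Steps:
$\frac{1}{T{\left(\left(21 + \left(-4\right) \left(-5\right) \left(-2\right)\right) + 15 \right)} + f} = \frac{1}{- \frac{64}{43 + \left(\left(21 + \left(-4\right) \left(-5\right) \left(-2\right)\right) + 15\right)} + 2745} = \frac{1}{- \frac{64}{43 + \left(\left(21 + 20 \left(-2\right)\right) + 15\right)} + 2745} = \frac{1}{- \frac{64}{43 + \left(\left(21 - 40\right) + 15\right)} + 2745} = \frac{1}{- \frac{64}{43 + \left(-19 + 15\right)} + 2745} = \frac{1}{- \frac{64}{43 - 4} + 2745} = \frac{1}{- \frac{64}{39} + 2745} = \frac{1}{\frac{106991}{39}} = \frac{39}{106991}$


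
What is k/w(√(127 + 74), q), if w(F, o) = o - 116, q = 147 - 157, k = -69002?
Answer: 34501/63 ≈ 547.63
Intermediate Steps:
q = -10
w(F, o) = -116 + o
k/w(√(127 + 74), q) = -69002/(-116 - 10) = -69002/(-126) = -69002*(-1/126) = 34501/63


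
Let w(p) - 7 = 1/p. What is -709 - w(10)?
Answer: -7161/10 ≈ -716.10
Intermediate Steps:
w(p) = 7 + 1/p
-709 - w(10) = -709 - (7 + 1/10) = -709 - (7 + ⅒) = -709 - 1*71/10 = -709 - 71/10 = -7161/10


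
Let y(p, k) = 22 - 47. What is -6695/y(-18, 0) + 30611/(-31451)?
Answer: 5994262/22465 ≈ 266.83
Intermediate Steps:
y(p, k) = -25
-6695/y(-18, 0) + 30611/(-31451) = -6695/(-25) + 30611/(-31451) = -6695*(-1/25) + 30611*(-1/31451) = 1339/5 - 4373/4493 = 5994262/22465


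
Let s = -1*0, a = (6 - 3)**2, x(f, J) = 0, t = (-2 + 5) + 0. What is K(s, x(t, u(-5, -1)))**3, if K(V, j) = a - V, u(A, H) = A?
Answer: 729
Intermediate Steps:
t = 3 (t = 3 + 0 = 3)
a = 9 (a = 3**2 = 9)
s = 0
K(V, j) = 9 - V
K(s, x(t, u(-5, -1)))**3 = (9 - 1*0)**3 = (9 + 0)**3 = 9**3 = 729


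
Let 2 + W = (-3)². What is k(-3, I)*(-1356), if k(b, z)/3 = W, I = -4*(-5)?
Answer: -28476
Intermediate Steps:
I = 20
W = 7 (W = -2 + (-3)² = -2 + 9 = 7)
k(b, z) = 21 (k(b, z) = 3*7 = 21)
k(-3, I)*(-1356) = 21*(-1356) = -28476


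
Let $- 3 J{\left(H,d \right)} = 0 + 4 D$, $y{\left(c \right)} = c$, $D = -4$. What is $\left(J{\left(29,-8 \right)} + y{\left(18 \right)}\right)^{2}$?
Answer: $\frac{4900}{9} \approx 544.44$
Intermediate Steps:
$J{\left(H,d \right)} = \frac{16}{3}$ ($J{\left(H,d \right)} = - \frac{0 + 4 \left(-4\right)}{3} = - \frac{0 - 16}{3} = \left(- \frac{1}{3}\right) \left(-16\right) = \frac{16}{3}$)
$\left(J{\left(29,-8 \right)} + y{\left(18 \right)}\right)^{2} = \left(\frac{16}{3} + 18\right)^{2} = \left(\frac{70}{3}\right)^{2} = \frac{4900}{9}$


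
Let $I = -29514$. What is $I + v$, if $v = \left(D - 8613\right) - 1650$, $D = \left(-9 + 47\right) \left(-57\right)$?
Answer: $-41943$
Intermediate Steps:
$D = -2166$ ($D = 38 \left(-57\right) = -2166$)
$v = -12429$ ($v = \left(-2166 - 8613\right) - 1650 = -10779 - 1650 = -12429$)
$I + v = -29514 - 12429 = -41943$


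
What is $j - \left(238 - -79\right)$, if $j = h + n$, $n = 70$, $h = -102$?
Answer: $-349$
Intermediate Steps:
$j = -32$ ($j = -102 + 70 = -32$)
$j - \left(238 - -79\right) = -32 - \left(238 - -79\right) = -32 - \left(238 + 79\right) = -32 - 317 = -349$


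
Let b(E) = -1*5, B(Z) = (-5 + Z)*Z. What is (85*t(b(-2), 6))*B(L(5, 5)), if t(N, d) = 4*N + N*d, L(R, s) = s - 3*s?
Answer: -637500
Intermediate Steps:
L(R, s) = -2*s
B(Z) = Z*(-5 + Z)
b(E) = -5
(85*t(b(-2), 6))*B(L(5, 5)) = (85*(-5*(4 + 6)))*((-2*5)*(-5 - 2*5)) = (85*(-5*10))*(-10*(-5 - 10)) = (85*(-50))*(-10*(-15)) = -4250*150 = -637500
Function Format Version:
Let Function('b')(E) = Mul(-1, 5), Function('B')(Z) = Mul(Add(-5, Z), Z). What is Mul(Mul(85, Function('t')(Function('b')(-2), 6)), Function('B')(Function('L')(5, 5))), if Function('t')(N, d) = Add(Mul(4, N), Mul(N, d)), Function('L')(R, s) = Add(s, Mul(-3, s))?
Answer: -637500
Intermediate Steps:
Function('L')(R, s) = Mul(-2, s)
Function('B')(Z) = Mul(Z, Add(-5, Z))
Function('b')(E) = -5
Mul(Mul(85, Function('t')(Function('b')(-2), 6)), Function('B')(Function('L')(5, 5))) = Mul(Mul(85, Mul(-5, Add(4, 6))), Mul(Mul(-2, 5), Add(-5, Mul(-2, 5)))) = Mul(Mul(85, Mul(-5, 10)), Mul(-10, Add(-5, -10))) = Mul(Mul(85, -50), Mul(-10, -15)) = Mul(-4250, 150) = -637500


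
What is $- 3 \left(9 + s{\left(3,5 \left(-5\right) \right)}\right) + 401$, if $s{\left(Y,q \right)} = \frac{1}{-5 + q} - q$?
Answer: $\frac{2991}{10} \approx 299.1$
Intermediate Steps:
$- 3 \left(9 + s{\left(3,5 \left(-5\right) \right)}\right) + 401 = - 3 \left(9 + \frac{1 - \left(5 \left(-5\right)\right)^{2} + 5 \cdot 5 \left(-5\right)}{-5 + 5 \left(-5\right)}\right) + 401 = - 3 \left(9 + \frac{1 - \left(-25\right)^{2} + 5 \left(-25\right)}{-5 - 25}\right) + 401 = - 3 \left(9 + \frac{1 - 625 - 125}{-30}\right) + 401 = - 3 \left(9 - \frac{1 - 625 - 125}{30}\right) + 401 = - 3 \left(9 - - \frac{749}{30}\right) + 401 = - 3 \left(9 + \frac{749}{30}\right) + 401 = \left(-3\right) \frac{1019}{30} + 401 = - \frac{1019}{10} + 401 = \frac{2991}{10}$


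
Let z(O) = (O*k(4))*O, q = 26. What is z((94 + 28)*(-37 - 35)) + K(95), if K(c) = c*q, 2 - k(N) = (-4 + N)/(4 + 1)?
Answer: 154319782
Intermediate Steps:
k(N) = 14/5 - N/5 (k(N) = 2 - (-4 + N)/(4 + 1) = 2 - (-4 + N)/5 = 2 - (-⅘ + N/5) = 2 + (⅘ - N/5) = 14/5 - N/5)
K(c) = 26*c (K(c) = c*26 = 26*c)
z(O) = 2*O² (z(O) = (O*(14/5 - ⅕*4))*O = (O*(14/5 - ⅘))*O = (O*2)*O = (2*O)*O = 2*O²)
z((94 + 28)*(-37 - 35)) + K(95) = 2*((94 + 28)*(-37 - 35))² + 26*95 = 2*(122*(-72))² + 2470 = 2*(-8784)² + 2470 = 2*77158656 + 2470 = 154317312 + 2470 = 154319782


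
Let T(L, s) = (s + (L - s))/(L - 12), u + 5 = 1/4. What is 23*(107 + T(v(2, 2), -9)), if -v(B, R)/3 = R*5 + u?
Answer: 91540/37 ≈ 2474.1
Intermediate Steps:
u = -19/4 (u = -5 + 1/4 = -5 + ¼ = -19/4 ≈ -4.7500)
v(B, R) = 57/4 - 15*R (v(B, R) = -3*(R*5 - 19/4) = -3*(5*R - 19/4) = -3*(-19/4 + 5*R) = 57/4 - 15*R)
T(L, s) = L/(-12 + L)
23*(107 + T(v(2, 2), -9)) = 23*(107 + (57/4 - 15*2)/(-12 + (57/4 - 15*2))) = 23*(107 + (57/4 - 30)/(-12 + (57/4 - 30))) = 23*(107 - 63/(4*(-12 - 63/4))) = 23*(107 - 63/(4*(-111/4))) = 23*(107 - 63/4*(-4/111)) = 23*(107 + 21/37) = 23*(3980/37) = 91540/37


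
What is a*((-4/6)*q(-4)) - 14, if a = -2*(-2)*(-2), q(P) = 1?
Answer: -26/3 ≈ -8.6667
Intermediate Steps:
a = -8 (a = 4*(-2) = -8)
a*((-4/6)*q(-4)) - 14 = -8*(-4/6) - 14 = -8*(-4*⅙) - 14 = -(-16)/3 - 14 = -8*(-⅔) - 14 = 16/3 - 14 = -26/3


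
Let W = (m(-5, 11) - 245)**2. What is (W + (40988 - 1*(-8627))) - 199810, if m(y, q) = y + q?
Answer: -93074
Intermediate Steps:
m(y, q) = q + y
W = 57121 (W = ((11 - 5) - 245)**2 = (6 - 245)**2 = (-239)**2 = 57121)
(W + (40988 - 1*(-8627))) - 199810 = (57121 + (40988 - 1*(-8627))) - 199810 = (57121 + (40988 + 8627)) - 199810 = (57121 + 49615) - 199810 = 106736 - 199810 = -93074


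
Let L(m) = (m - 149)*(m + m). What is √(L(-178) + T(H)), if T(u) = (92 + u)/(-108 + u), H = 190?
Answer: 3*√21743817/41 ≈ 341.20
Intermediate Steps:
L(m) = 2*m*(-149 + m) (L(m) = (-149 + m)*(2*m) = 2*m*(-149 + m))
T(u) = (92 + u)/(-108 + u)
√(L(-178) + T(H)) = √(2*(-178)*(-149 - 178) + (92 + 190)/(-108 + 190)) = √(2*(-178)*(-327) + 282/82) = √(116412 + (1/82)*282) = √(116412 + 141/41) = √(4773033/41) = 3*√21743817/41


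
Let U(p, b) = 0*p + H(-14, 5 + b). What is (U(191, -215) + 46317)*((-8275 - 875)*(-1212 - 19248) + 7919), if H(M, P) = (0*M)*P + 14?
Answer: 8673947074189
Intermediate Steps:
H(M, P) = 14 (H(M, P) = 0*P + 14 = 0 + 14 = 14)
U(p, b) = 14 (U(p, b) = 0*p + 14 = 0 + 14 = 14)
(U(191, -215) + 46317)*((-8275 - 875)*(-1212 - 19248) + 7919) = (14 + 46317)*((-8275 - 875)*(-1212 - 19248) + 7919) = 46331*(-9150*(-20460) + 7919) = 46331*(187209000 + 7919) = 46331*187216919 = 8673947074189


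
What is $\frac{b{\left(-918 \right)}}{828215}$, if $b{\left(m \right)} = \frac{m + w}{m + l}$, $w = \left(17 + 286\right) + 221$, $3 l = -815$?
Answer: $\frac{1182}{2955899335} \approx 3.9988 \cdot 10^{-7}$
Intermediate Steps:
$l = - \frac{815}{3}$ ($l = \frac{1}{3} \left(-815\right) = - \frac{815}{3} \approx -271.67$)
$w = 524$ ($w = 303 + 221 = 524$)
$b{\left(m \right)} = \frac{524 + m}{- \frac{815}{3} + m}$ ($b{\left(m \right)} = \frac{m + 524}{m - \frac{815}{3}} = \frac{524 + m}{- \frac{815}{3} + m}$)
$\frac{b{\left(-918 \right)}}{828215} = \frac{3 \frac{1}{-815 + 3 \left(-918\right)} \left(524 - 918\right)}{828215} = 3 \frac{1}{-815 - 2754} \left(-394\right) \frac{1}{828215} = 3 \frac{1}{-3569} \left(-394\right) \frac{1}{828215} = 3 \left(- \frac{1}{3569}\right) \left(-394\right) \frac{1}{828215} = \frac{1182}{3569} \cdot \frac{1}{828215} = \frac{1182}{2955899335}$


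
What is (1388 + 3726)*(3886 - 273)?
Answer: 18476882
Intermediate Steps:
(1388 + 3726)*(3886 - 273) = 5114*3613 = 18476882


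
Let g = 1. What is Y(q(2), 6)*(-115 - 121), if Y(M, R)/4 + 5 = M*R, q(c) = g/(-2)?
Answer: 7552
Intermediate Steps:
q(c) = -½ (q(c) = 1/(-2) = 1*(-½) = -½)
Y(M, R) = -20 + 4*M*R (Y(M, R) = -20 + 4*(M*R) = -20 + 4*M*R)
Y(q(2), 6)*(-115 - 121) = (-20 + 4*(-½)*6)*(-115 - 121) = (-20 - 12)*(-236) = -32*(-236) = 7552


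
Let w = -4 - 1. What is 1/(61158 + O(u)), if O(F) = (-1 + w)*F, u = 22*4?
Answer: 1/60630 ≈ 1.6493e-5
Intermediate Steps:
w = -5
u = 88
O(F) = -6*F (O(F) = (-1 - 5)*F = -6*F)
1/(61158 + O(u)) = 1/(61158 - 6*88) = 1/(61158 - 528) = 1/60630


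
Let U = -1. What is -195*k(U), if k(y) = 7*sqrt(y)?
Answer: -1365*I ≈ -1365.0*I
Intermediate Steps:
-195*k(U) = -1365*sqrt(-1) = -1365*I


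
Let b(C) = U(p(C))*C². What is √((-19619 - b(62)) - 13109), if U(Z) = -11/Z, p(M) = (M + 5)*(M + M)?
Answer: I*√146893145/67 ≈ 180.89*I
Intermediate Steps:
p(M) = 2*M*(5 + M) (p(M) = (5 + M)*(2*M) = 2*M*(5 + M))
b(C) = -11*C/(2*(5 + C)) (b(C) = (-11*1/(2*C*(5 + C)))*C² = (-11/(2*C*(5 + C)))*C² = -11*C/(2*(5 + C)))
√((-19619 - b(62)) - 13109) = √((-19619 - (-11)*62/(10 + 2*62)) - 13109) = √((-19619 - (-11)*62/(10 + 124)) - 13109) = √((-19619 - (-11)*62/134) - 13109) = √((-19619 - 1*(-341/67)) - 13109) = √((-19619 + 341/67) - 13109) = √(-1314132/67 - 13109) = √(-2192435/67) = I*√146893145/67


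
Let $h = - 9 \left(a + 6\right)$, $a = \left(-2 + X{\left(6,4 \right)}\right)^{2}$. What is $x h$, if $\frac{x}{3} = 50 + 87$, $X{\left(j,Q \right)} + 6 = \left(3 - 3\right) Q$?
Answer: $-258930$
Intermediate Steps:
$X{\left(j,Q \right)} = -6$ ($X{\left(j,Q \right)} = -6 + \left(3 - 3\right) Q = -6 + 0 Q = -6 + 0 = -6$)
$a = 64$ ($a = \left(-2 - 6\right)^{2} = \left(-8\right)^{2} = 64$)
$x = 411$ ($x = 3 \left(50 + 87\right) = 3 \cdot 137 = 411$)
$h = -630$ ($h = - 9 \left(64 + 6\right) = \left(-9\right) 70 = -630$)
$x h = 411 \left(-630\right) = -258930$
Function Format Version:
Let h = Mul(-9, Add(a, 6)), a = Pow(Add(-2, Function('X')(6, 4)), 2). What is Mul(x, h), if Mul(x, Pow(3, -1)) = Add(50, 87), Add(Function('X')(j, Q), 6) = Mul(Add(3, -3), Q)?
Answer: -258930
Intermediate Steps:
Function('X')(j, Q) = -6 (Function('X')(j, Q) = Add(-6, Mul(Add(3, -3), Q)) = Add(-6, Mul(0, Q)) = Add(-6, 0) = -6)
a = 64 (a = Pow(Add(-2, -6), 2) = Pow(-8, 2) = 64)
x = 411 (x = Mul(3, Add(50, 87)) = Mul(3, 137) = 411)
h = -630 (h = Mul(-9, Add(64, 6)) = Mul(-9, 70) = -630)
Mul(x, h) = Mul(411, -630) = -258930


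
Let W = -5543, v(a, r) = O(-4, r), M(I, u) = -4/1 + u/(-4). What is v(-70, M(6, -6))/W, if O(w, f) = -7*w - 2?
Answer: -26/5543 ≈ -0.0046906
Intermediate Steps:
O(w, f) = -2 - 7*w
M(I, u) = -4 - u/4 (M(I, u) = -4*1 + u*(-¼) = -4 - u/4)
v(a, r) = 26 (v(a, r) = -2 - 7*(-4) = -2 + 28 = 26)
v(-70, M(6, -6))/W = 26/(-5543) = 26*(-1/5543) = -26/5543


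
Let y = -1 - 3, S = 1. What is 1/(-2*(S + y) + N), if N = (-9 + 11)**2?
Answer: 1/10 ≈ 0.10000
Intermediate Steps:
y = -4
N = 4 (N = 2**2 = 4)
1/(-2*(S + y) + N) = 1/(-2*(1 - 4) + 4) = 1/(-2*(-3) + 4) = 1/(6 + 4) = 1/10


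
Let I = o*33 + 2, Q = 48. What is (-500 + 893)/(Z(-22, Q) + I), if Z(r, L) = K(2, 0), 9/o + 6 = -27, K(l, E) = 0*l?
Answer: -393/7 ≈ -56.143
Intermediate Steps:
K(l, E) = 0
o = -3/11 (o = 9/(-6 - 27) = 9/(-33) = 9*(-1/33) = -3/11 ≈ -0.27273)
Z(r, L) = 0
I = -7 (I = -3/11*33 + 2 = -9 + 2 = -7)
(-500 + 893)/(Z(-22, Q) + I) = (-500 + 893)/(0 - 7) = 393/(-7) = 393*(-⅐) = -393/7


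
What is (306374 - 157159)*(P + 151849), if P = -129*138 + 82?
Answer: 20014058735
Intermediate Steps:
P = -17720 (P = -17802 + 82 = -17720)
(306374 - 157159)*(P + 151849) = (306374 - 157159)*(-17720 + 151849) = 149215*134129 = 20014058735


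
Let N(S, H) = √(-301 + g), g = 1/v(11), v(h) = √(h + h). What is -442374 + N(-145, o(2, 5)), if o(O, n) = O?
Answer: -442374 + I*√(145684 - 22*√22)/22 ≈ -4.4237e+5 + 17.343*I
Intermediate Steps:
v(h) = √2*√h (v(h) = √(2*h) = √2*√h)
g = √22/22 (g = 1/(√2*√11) = 1/(√22) = √22/22 ≈ 0.21320)
N(S, H) = √(-301 + √22/22)
-442374 + N(-145, o(2, 5)) = -442374 + √(-145684 + 22*√22)/22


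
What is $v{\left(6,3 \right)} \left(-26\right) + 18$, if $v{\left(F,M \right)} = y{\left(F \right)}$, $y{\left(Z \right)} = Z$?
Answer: $-138$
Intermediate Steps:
$v{\left(F,M \right)} = F$
$v{\left(6,3 \right)} \left(-26\right) + 18 = 6 \left(-26\right) + 18 = -156 + 18 = -138$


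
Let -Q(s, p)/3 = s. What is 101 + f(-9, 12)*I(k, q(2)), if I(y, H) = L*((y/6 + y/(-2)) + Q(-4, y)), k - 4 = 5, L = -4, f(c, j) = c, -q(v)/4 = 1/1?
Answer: 425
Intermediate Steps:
q(v) = -4 (q(v) = -4/1 = -4*1 = -4)
Q(s, p) = -3*s
k = 9 (k = 4 + 5 = 9)
I(y, H) = -48 + 4*y/3 (I(y, H) = -4*((y/6 + y/(-2)) - 3*(-4)) = -4*((y*(⅙) + y*(-½)) + 12) = -4*((y/6 - y/2) + 12) = -4*(-y/3 + 12) = -4*(12 - y/3) = -48 + 4*y/3)
101 + f(-9, 12)*I(k, q(2)) = 101 - 9*(-48 + (4/3)*9) = 101 - 9*(-48 + 12) = 101 - 9*(-36) = 101 + 324 = 425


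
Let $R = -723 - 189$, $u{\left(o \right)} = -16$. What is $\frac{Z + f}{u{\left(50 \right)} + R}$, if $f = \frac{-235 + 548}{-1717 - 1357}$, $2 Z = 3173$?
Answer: $- \frac{1219147}{713168} \approx -1.7095$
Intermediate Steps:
$Z = \frac{3173}{2}$ ($Z = \frac{1}{2} \cdot 3173 = \frac{3173}{2} \approx 1586.5$)
$f = - \frac{313}{3074}$ ($f = \frac{313}{-3074} = 313 \left(- \frac{1}{3074}\right) = - \frac{313}{3074} \approx -0.10182$)
$R = -912$ ($R = -723 - 189 = -912$)
$\frac{Z + f}{u{\left(50 \right)} + R} = \frac{\frac{3173}{2} - \frac{313}{3074}}{-16 - 912} = \frac{2438294}{1537 \left(-928\right)} = \frac{2438294}{1537} \left(- \frac{1}{928}\right) = - \frac{1219147}{713168}$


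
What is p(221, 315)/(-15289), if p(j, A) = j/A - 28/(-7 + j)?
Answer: -19237/515315745 ≈ -3.7330e-5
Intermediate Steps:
p(j, A) = -28/(-7 + j) + j/A
p(221, 315)/(-15289) = ((221**2 - 28*315 - 7*221)/(315*(-7 + 221)))/(-15289) = ((1/315)*(48841 - 8820 - 1547)/214)*(-1/15289) = ((1/315)*(1/214)*38474)*(-1/15289) = (19237/33705)*(-1/15289) = -19237/515315745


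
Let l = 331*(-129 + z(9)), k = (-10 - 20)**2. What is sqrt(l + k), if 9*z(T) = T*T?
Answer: 2*I*sqrt(9705) ≈ 197.03*I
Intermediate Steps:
k = 900 (k = (-30)**2 = 900)
z(T) = T**2/9 (z(T) = (T*T)/9 = T**2/9)
l = -39720 (l = 331*(-129 + (1/9)*9**2) = 331*(-129 + (1/9)*81) = 331*(-129 + 9) = 331*(-120) = -39720)
sqrt(l + k) = sqrt(-39720 + 900) = sqrt(-38820) = 2*I*sqrt(9705)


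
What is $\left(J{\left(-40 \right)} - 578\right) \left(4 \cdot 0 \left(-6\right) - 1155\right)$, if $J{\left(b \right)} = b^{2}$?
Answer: $-1180410$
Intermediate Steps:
$\left(J{\left(-40 \right)} - 578\right) \left(4 \cdot 0 \left(-6\right) - 1155\right) = \left(\left(-40\right)^{2} - 578\right) \left(4 \cdot 0 \left(-6\right) - 1155\right) = \left(1600 - 578\right) \left(0 \left(-6\right) - 1155\right) = 1022 \left(0 - 1155\right) = 1022 \left(-1155\right) = -1180410$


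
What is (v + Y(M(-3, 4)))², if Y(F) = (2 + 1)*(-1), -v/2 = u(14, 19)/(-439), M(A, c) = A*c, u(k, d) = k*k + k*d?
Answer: 154449/192721 ≈ 0.80141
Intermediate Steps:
u(k, d) = k² + d*k
v = 924/439 (v = -2*14*(19 + 14)/(-439) = -2*14*33*(-1)/439 = -924*(-1)/439 = -2*(-462/439) = 924/439 ≈ 2.1048)
Y(F) = -3 (Y(F) = 3*(-1) = -3)
(v + Y(M(-3, 4)))² = (924/439 - 3)² = (-393/439)² = 154449/192721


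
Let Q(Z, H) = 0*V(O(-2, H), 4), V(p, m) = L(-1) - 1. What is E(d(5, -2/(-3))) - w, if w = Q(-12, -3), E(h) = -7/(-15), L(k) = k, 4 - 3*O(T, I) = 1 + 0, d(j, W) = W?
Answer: 7/15 ≈ 0.46667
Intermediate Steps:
O(T, I) = 1 (O(T, I) = 4/3 - (1 + 0)/3 = 4/3 - ⅓*1 = 4/3 - ⅓ = 1)
V(p, m) = -2 (V(p, m) = -1 - 1 = -2)
Q(Z, H) = 0 (Q(Z, H) = 0*(-2) = 0)
E(h) = 7/15 (E(h) = -7*(-1/15) = 7/15)
w = 0
E(d(5, -2/(-3))) - w = 7/15 - 1*0 = 7/15 + 0 = 7/15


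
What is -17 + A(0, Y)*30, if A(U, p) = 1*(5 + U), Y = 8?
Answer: 133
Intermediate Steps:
A(U, p) = 5 + U
-17 + A(0, Y)*30 = -17 + (5 + 0)*30 = -17 + 5*30 = -17 + 150 = 133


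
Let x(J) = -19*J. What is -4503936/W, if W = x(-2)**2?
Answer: -1125984/361 ≈ -3119.1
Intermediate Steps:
W = 1444 (W = (-19*(-2))**2 = 38**2 = 1444)
-4503936/W = -4503936/1444 = -4503936*1/1444 = -1125984/361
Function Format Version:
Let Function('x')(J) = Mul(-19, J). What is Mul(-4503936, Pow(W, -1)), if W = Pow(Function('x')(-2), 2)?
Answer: Rational(-1125984, 361) ≈ -3119.1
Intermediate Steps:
W = 1444 (W = Pow(Mul(-19, -2), 2) = Pow(38, 2) = 1444)
Mul(-4503936, Pow(W, -1)) = Mul(-4503936, Pow(1444, -1)) = Mul(-4503936, Rational(1, 1444)) = Rational(-1125984, 361)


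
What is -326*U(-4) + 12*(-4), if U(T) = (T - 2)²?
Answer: -11784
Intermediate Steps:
U(T) = (-2 + T)²
-326*U(-4) + 12*(-4) = -326*(-2 - 4)² + 12*(-4) = -326*(-6)² - 48 = -326*36 - 48 = -11736 - 48 = -11784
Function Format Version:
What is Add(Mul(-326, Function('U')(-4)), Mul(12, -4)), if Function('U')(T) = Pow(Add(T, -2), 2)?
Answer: -11784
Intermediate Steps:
Function('U')(T) = Pow(Add(-2, T), 2)
Add(Mul(-326, Function('U')(-4)), Mul(12, -4)) = Add(Mul(-326, Pow(Add(-2, -4), 2)), Mul(12, -4)) = Add(Mul(-326, Pow(-6, 2)), -48) = Add(Mul(-326, 36), -48) = Add(-11736, -48) = -11784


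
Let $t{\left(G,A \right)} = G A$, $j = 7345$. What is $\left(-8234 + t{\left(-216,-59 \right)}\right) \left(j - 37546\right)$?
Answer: $-136206510$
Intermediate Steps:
$t{\left(G,A \right)} = A G$
$\left(-8234 + t{\left(-216,-59 \right)}\right) \left(j - 37546\right) = \left(-8234 - -12744\right) \left(7345 - 37546\right) = \left(-8234 + 12744\right) \left(-30201\right) = 4510 \left(-30201\right) = -136206510$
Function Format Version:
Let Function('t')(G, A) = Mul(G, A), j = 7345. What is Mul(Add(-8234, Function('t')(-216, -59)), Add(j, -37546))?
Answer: -136206510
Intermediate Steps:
Function('t')(G, A) = Mul(A, G)
Mul(Add(-8234, Function('t')(-216, -59)), Add(j, -37546)) = Mul(Add(-8234, Mul(-59, -216)), Add(7345, -37546)) = Mul(Add(-8234, 12744), -30201) = Mul(4510, -30201) = -136206510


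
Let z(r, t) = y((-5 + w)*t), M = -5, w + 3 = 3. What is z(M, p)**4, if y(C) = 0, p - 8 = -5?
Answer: 0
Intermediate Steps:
w = 0 (w = -3 + 3 = 0)
p = 3 (p = 8 - 5 = 3)
z(r, t) = 0
z(M, p)**4 = 0**4 = 0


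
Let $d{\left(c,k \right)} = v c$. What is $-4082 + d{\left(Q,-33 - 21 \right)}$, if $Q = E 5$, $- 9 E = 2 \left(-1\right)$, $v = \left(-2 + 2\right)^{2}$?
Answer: $-4082$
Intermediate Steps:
$v = 0$ ($v = 0^{2} = 0$)
$E = \frac{2}{9}$ ($E = - \frac{2 \left(-1\right)}{9} = \left(- \frac{1}{9}\right) \left(-2\right) = \frac{2}{9} \approx 0.22222$)
$Q = \frac{10}{9}$ ($Q = \frac{2}{9} \cdot 5 = \frac{10}{9} \approx 1.1111$)
$d{\left(c,k \right)} = 0$ ($d{\left(c,k \right)} = 0 c = 0$)
$-4082 + d{\left(Q,-33 - 21 \right)} = -4082 + 0 = -4082$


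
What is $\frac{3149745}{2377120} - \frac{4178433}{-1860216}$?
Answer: $\frac{131598689149}{36849638816} \approx 3.5712$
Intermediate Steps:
$\frac{3149745}{2377120} - \frac{4178433}{-1860216} = 3149745 \cdot \frac{1}{2377120} - - \frac{1392811}{620072} = \frac{629949}{475424} + \frac{1392811}{620072} = \frac{131598689149}{36849638816}$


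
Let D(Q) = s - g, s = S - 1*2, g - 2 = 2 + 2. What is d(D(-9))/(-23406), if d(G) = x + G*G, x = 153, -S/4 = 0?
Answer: -217/23406 ≈ -0.0092711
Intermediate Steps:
S = 0 (S = -4*0 = 0)
g = 6 (g = 2 + (2 + 2) = 2 + 4 = 6)
s = -2 (s = 0 - 1*2 = 0 - 2 = -2)
D(Q) = -8 (D(Q) = -2 - 1*6 = -2 - 6 = -8)
d(G) = 153 + G**2 (d(G) = 153 + G*G = 153 + G**2)
d(D(-9))/(-23406) = (153 + (-8)**2)/(-23406) = (153 + 64)*(-1/23406) = 217*(-1/23406) = -217/23406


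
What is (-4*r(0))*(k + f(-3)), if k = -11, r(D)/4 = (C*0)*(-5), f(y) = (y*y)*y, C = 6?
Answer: 0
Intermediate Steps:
f(y) = y³ (f(y) = y²*y = y³)
r(D) = 0 (r(D) = 4*((6*0)*(-5)) = 4*(0*(-5)) = 4*0 = 0)
(-4*r(0))*(k + f(-3)) = (-4*0)*(-11 + (-3)³) = 0*(-11 - 27) = 0*(-38) = 0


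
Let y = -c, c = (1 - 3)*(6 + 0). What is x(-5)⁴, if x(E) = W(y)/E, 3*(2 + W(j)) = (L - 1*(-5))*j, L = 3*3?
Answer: 8503056/625 ≈ 13605.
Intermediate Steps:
L = 9
c = -12 (c = -2*6 = -12)
y = 12 (y = -1*(-12) = 12)
W(j) = -2 + 14*j/3 (W(j) = -2 + ((9 - 1*(-5))*j)/3 = -2 + ((9 + 5)*j)/3 = -2 + (14*j)/3 = -2 + 14*j/3)
x(E) = 54/E (x(E) = (-2 + (14/3)*12)/E = (-2 + 56)/E = 54/E)
x(-5)⁴ = (54/(-5))⁴ = (54*(-⅕))⁴ = (-54/5)⁴ = 8503056/625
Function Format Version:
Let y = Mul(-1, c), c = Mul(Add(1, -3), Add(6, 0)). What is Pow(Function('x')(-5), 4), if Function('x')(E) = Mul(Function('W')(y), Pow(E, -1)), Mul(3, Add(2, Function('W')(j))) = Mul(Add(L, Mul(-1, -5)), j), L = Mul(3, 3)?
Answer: Rational(8503056, 625) ≈ 13605.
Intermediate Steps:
L = 9
c = -12 (c = Mul(-2, 6) = -12)
y = 12 (y = Mul(-1, -12) = 12)
Function('W')(j) = Add(-2, Mul(Rational(14, 3), j)) (Function('W')(j) = Add(-2, Mul(Rational(1, 3), Mul(Add(9, Mul(-1, -5)), j))) = Add(-2, Mul(Rational(1, 3), Mul(Add(9, 5), j))) = Add(-2, Mul(Rational(1, 3), Mul(14, j))) = Add(-2, Mul(Rational(14, 3), j)))
Function('x')(E) = Mul(54, Pow(E, -1)) (Function('x')(E) = Mul(Add(-2, Mul(Rational(14, 3), 12)), Pow(E, -1)) = Mul(Add(-2, 56), Pow(E, -1)) = Mul(54, Pow(E, -1)))
Pow(Function('x')(-5), 4) = Pow(Mul(54, Pow(-5, -1)), 4) = Pow(Mul(54, Rational(-1, 5)), 4) = Pow(Rational(-54, 5), 4) = Rational(8503056, 625)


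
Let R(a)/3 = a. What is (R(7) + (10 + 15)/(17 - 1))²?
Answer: 130321/256 ≈ 509.07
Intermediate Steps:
R(a) = 3*a
(R(7) + (10 + 15)/(17 - 1))² = (3*7 + (10 + 15)/(17 - 1))² = (21 + 25/16)² = (361/16)² = 130321/256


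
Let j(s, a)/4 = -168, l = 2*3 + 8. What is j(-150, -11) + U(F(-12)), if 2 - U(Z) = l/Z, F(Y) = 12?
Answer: -4027/6 ≈ -671.17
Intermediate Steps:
l = 14 (l = 6 + 8 = 14)
j(s, a) = -672 (j(s, a) = 4*(-168) = -672)
U(Z) = 2 - 14/Z
j(-150, -11) + U(F(-12)) = -672 + (2 - 14/12) = -672 + (2 - 14*1/12) = -672 + (2 - 7/6) = -672 + ⅚ = -4027/6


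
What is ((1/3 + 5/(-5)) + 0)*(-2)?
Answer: 4/3 ≈ 1.3333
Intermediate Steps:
((1/3 + 5/(-5)) + 0)*(-2) = ((1*(1/3) + 5*(-1/5)) + 0)*(-2) = ((1/3 - 1) + 0)*(-2) = (-2/3 + 0)*(-2) = -2/3*(-2) = 4/3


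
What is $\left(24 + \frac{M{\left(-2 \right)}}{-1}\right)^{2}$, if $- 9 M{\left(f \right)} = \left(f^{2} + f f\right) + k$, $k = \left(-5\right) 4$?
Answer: $\frac{4624}{9} \approx 513.78$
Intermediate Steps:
$k = -20$
$M{\left(f \right)} = \frac{20}{9} - \frac{2 f^{2}}{9}$ ($M{\left(f \right)} = - \frac{\left(f^{2} + f f\right) - 20}{9} = - \frac{\left(f^{2} + f^{2}\right) - 20}{9} = - \frac{2 f^{2} - 20}{9} = - \frac{-20 + 2 f^{2}}{9} = \frac{20}{9} - \frac{2 f^{2}}{9}$)
$\left(24 + \frac{M{\left(-2 \right)}}{-1}\right)^{2} = \left(24 + \frac{\frac{20}{9} - \frac{2 \left(-2\right)^{2}}{9}}{-1}\right)^{2} = \left(24 + \left(\frac{20}{9} - \frac{8}{9}\right) \left(-1\right)\right)^{2} = \left(24 + \frac{4}{3} \left(-1\right)\right)^{2} = \left(24 - \frac{4}{3}\right)^{2} = \left(\frac{68}{3}\right)^{2} = \frac{4624}{9}$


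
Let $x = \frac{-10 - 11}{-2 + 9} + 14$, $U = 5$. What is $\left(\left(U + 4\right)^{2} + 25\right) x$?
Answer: $1166$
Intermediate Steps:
$x = 11$ ($x = - \frac{21}{7} + 14 = \left(-21\right) \frac{1}{7} + 14 = -3 + 14 = 11$)
$\left(\left(U + 4\right)^{2} + 25\right) x = \left(\left(5 + 4\right)^{2} + 25\right) 11 = \left(9^{2} + 25\right) 11 = \left(81 + 25\right) 11 = 106 \cdot 11 = 1166$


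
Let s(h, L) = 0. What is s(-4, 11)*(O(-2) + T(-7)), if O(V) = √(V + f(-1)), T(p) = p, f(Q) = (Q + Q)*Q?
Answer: 0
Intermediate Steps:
f(Q) = 2*Q² (f(Q) = (2*Q)*Q = 2*Q²)
O(V) = √(2 + V) (O(V) = √(V + 2*(-1)²) = √(V + 2*1) = √(V + 2) = √(2 + V))
s(-4, 11)*(O(-2) + T(-7)) = 0*(√(2 - 2) - 7) = 0*(√0 - 7) = 0*(0 - 7) = 0*(-7) = 0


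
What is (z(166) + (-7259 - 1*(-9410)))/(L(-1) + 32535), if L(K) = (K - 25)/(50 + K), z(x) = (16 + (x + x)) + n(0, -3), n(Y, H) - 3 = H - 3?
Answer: 122304/1594189 ≈ 0.076719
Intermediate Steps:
n(Y, H) = H (n(Y, H) = 3 + (H - 3) = 3 + (-3 + H) = H)
z(x) = 13 + 2*x (z(x) = (16 + (x + x)) - 3 = (16 + 2*x) - 3 = 13 + 2*x)
L(K) = (-25 + K)/(50 + K)
(z(166) + (-7259 - 1*(-9410)))/(L(-1) + 32535) = ((13 + 2*166) + (-7259 - 1*(-9410)))/((-25 - 1)/(50 - 1) + 32535) = ((13 + 332) + (-7259 + 9410))/(-26/49 + 32535) = (345 + 2151)/((1/49)*(-26) + 32535) = 2496/(-26/49 + 32535) = 2496/(1594189/49) = 2496*(49/1594189) = 122304/1594189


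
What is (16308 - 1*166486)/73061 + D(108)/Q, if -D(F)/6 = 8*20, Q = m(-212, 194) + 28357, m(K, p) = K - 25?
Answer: -107328598/51361883 ≈ -2.0897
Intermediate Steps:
m(K, p) = -25 + K
Q = 28120 (Q = (-25 - 212) + 28357 = -237 + 28357 = 28120)
D(F) = -960 (D(F) = -48*20 = -6*160 = -960)
(16308 - 1*166486)/73061 + D(108)/Q = (16308 - 1*166486)/73061 - 960/28120 = (16308 - 166486)*(1/73061) - 960*1/28120 = -150178*1/73061 - 24/703 = -150178/73061 - 24/703 = -107328598/51361883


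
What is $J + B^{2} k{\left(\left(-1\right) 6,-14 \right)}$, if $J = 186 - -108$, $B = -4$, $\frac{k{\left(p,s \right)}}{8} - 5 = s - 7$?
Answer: $-1754$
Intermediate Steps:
$k{\left(p,s \right)} = -16 + 8 s$ ($k{\left(p,s \right)} = 40 + 8 \left(s - 7\right) = 40 + 8 \left(-7 + s\right) = 40 + \left(-56 + 8 s\right) = -16 + 8 s$)
$J = 294$ ($J = 186 + 108 = 294$)
$J + B^{2} k{\left(\left(-1\right) 6,-14 \right)} = 294 + \left(-4\right)^{2} \left(-16 + 8 \left(-14\right)\right) = 294 + 16 \left(-16 - 112\right) = 294 + 16 \left(-128\right) = 294 - 2048 = -1754$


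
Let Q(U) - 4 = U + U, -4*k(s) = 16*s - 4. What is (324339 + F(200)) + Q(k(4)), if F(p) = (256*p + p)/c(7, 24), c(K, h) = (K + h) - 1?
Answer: 978079/3 ≈ 3.2603e+5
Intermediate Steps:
c(K, h) = -1 + K + h
F(p) = 257*p/30 (F(p) = (256*p + p)/(-1 + 7 + 24) = (257*p)/30 = (257*p)*(1/30) = 257*p/30)
k(s) = 1 - 4*s (k(s) = -(16*s - 4)/4 = -(-4 + 16*s)/4 = 1 - 4*s)
Q(U) = 4 + 2*U (Q(U) = 4 + (U + U) = 4 + 2*U)
(324339 + F(200)) + Q(k(4)) = (324339 + (257/30)*200) + (4 + 2*(1 - 4*4)) = (324339 + 5140/3) + (4 + 2*(1 - 16)) = 978157/3 + (4 + 2*(-15)) = 978157/3 + (4 - 30) = 978157/3 - 26 = 978079/3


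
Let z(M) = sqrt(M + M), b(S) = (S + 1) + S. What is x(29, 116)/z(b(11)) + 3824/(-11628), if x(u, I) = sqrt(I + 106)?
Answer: -956/2907 + sqrt(2553)/23 ≈ 1.8680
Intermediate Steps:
b(S) = 1 + 2*S (b(S) = (1 + S) + S = 1 + 2*S)
z(M) = sqrt(2)*sqrt(M) (z(M) = sqrt(2*M) = sqrt(2)*sqrt(M))
x(u, I) = sqrt(106 + I)
x(29, 116)/z(b(11)) + 3824/(-11628) = sqrt(106 + 116)/((sqrt(2)*sqrt(1 + 2*11))) + 3824/(-11628) = sqrt(222)/((sqrt(2)*sqrt(1 + 22))) + 3824*(-1/11628) = sqrt(222)/((sqrt(2)*sqrt(23))) - 956/2907 = sqrt(222)/(sqrt(46)) - 956/2907 = sqrt(222)*(sqrt(46)/46) - 956/2907 = sqrt(2553)/23 - 956/2907 = -956/2907 + sqrt(2553)/23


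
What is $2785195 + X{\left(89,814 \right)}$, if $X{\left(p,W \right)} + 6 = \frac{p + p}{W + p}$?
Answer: $\frac{2515025845}{903} \approx 2.7852 \cdot 10^{6}$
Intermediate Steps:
$X{\left(p,W \right)} = -6 + \frac{2 p}{W + p}$ ($X{\left(p,W \right)} = -6 + \frac{p + p}{W + p} = -6 + \frac{2 p}{W + p}$)
$2785195 + X{\left(89,814 \right)} = 2785195 + \frac{2 \left(\left(-3\right) 814 - 178\right)}{814 + 89} = 2785195 + \frac{2 \left(-2442 - 178\right)}{903} = 2785195 + 2 \cdot \frac{1}{903} \left(-2620\right) = 2785195 - \frac{5240}{903} = \frac{2515025845}{903}$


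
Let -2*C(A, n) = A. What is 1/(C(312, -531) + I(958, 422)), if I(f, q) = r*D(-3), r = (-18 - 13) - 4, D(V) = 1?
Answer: -1/191 ≈ -0.0052356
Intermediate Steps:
r = -35 (r = -31 - 4 = -35)
I(f, q) = -35 (I(f, q) = -35*1 = -35)
C(A, n) = -A/2
1/(C(312, -531) + I(958, 422)) = 1/(-1/2*312 - 35) = 1/(-156 - 35) = 1/(-191) = -1/191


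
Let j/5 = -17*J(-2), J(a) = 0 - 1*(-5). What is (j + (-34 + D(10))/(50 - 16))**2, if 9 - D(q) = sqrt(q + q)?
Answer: 209525645/1156 + 14475*sqrt(5)/289 ≈ 1.8136e+5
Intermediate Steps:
J(a) = 5 (J(a) = 0 + 5 = 5)
D(q) = 9 - sqrt(2)*sqrt(q) (D(q) = 9 - sqrt(q + q) = 9 - sqrt(2*q) = 9 - sqrt(2)*sqrt(q))
j = -425 (j = 5*(-17*5) = 5*(-85) = -425)
(j + (-34 + D(10))/(50 - 16))**2 = (-425 + (-34 + (9 - sqrt(2)*sqrt(10)))/(50 - 16))**2 = (-425 + (-34 + (9 - 2*sqrt(5)))/34)**2 = (-425 + (-25 - 2*sqrt(5))*(1/34))**2 = (-425 + (-25/34 - sqrt(5)/17))**2 = (-14475/34 - sqrt(5)/17)**2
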